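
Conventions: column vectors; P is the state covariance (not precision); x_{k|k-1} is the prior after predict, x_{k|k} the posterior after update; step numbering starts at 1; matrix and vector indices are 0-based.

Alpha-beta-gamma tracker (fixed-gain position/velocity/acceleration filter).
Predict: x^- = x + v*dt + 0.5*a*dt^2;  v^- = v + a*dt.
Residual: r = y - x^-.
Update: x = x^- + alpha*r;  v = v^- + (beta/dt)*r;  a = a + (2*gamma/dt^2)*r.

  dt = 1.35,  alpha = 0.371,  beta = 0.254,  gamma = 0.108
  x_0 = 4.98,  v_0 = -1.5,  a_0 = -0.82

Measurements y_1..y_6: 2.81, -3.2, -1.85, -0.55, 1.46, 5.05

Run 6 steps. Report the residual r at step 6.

resid = 6.3134

step 1: x_pred=2.2078  r=0.6022  x^+=2.4312  v^+=-2.4937  a^+=-0.7486
step 2: x_pred=-1.6175  r=-1.5825  x^+=-2.2046  v^+=-3.8021  a^+=-0.9362
step 3: x_pred=-8.1905  r=6.3405  x^+=-5.8382  v^+=-3.8730  a^+=-0.1847
step 4: x_pred=-11.2350  r=10.6850  x^+=-7.2709  v^+=-2.1120  a^+=1.0817
step 5: x_pred=-9.1364  r=10.5964  x^+=-5.2051  v^+=1.3419  a^+=2.3375
step 6: x_pred=-1.2634  r=6.3134  x^+=1.0788  v^+=5.6855  a^+=3.0858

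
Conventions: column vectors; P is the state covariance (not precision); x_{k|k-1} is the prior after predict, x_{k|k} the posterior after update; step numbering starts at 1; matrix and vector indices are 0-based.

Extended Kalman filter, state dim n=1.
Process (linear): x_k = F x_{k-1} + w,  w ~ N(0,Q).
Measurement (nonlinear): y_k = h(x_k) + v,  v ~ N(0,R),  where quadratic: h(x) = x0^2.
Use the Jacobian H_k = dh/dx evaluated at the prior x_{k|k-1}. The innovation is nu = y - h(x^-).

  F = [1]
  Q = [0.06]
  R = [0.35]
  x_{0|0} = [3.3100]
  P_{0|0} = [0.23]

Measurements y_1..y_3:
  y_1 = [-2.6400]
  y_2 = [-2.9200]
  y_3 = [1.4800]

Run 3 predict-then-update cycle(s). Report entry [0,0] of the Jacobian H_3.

step 1: x^-=[3.3100]  P^-=[0.2900]  H_jac=[6.6200]  S=[13.0591]  K=[0.1470]  nu=[-13.5961]  x^+=[1.3113]  P^+=[0.0078]
step 2: x^-=[1.3113]  P^-=[0.0678]  H_jac=[2.6225]  S=[0.8161]  K=[0.2178]  nu=[-4.6394]  x^+=[0.3009]  P^+=[0.0291]
step 3: x^-=[0.3009]  P^-=[0.0891]  H_jac=[0.6018]  S=[0.3823]  K=[0.1402]  nu=[1.3895]  x^+=[0.4957]  P^+=[0.0816]

H_jac[0,0] = 0.6018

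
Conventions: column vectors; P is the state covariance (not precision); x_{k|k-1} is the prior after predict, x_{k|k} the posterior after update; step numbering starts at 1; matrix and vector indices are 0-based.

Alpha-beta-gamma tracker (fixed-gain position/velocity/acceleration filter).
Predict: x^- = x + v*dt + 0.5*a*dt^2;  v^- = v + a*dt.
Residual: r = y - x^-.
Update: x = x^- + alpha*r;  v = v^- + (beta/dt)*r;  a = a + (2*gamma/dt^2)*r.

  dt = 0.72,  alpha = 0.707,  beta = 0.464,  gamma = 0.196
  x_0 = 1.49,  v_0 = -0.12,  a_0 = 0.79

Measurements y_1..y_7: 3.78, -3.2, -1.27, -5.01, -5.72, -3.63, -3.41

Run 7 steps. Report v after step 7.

v_post = 4.0337

step 1: x_pred=1.6084  r=2.1716  x^+=3.1437  v^+=1.8483  a^+=2.4321
step 2: x_pred=5.1049  r=-8.3049  x^+=-0.7667  v^+=-1.7526  a^+=-3.8478
step 3: x_pred=-3.0259  r=1.7559  x^+=-1.7845  v^+=-3.3915  a^+=-2.5200
step 4: x_pred=-4.8795  r=-0.1305  x^+=-4.9718  v^+=-5.2900  a^+=-2.6187
step 5: x_pred=-9.4593  r=3.7393  x^+=-6.8156  v^+=-4.7657  a^+=0.2089
step 6: x_pred=-10.1928  r=6.5628  x^+=-5.5529  v^+=-0.3859  a^+=5.1714
step 7: x_pred=-4.4903  r=1.0803  x^+=-3.7265  v^+=4.0337  a^+=5.9884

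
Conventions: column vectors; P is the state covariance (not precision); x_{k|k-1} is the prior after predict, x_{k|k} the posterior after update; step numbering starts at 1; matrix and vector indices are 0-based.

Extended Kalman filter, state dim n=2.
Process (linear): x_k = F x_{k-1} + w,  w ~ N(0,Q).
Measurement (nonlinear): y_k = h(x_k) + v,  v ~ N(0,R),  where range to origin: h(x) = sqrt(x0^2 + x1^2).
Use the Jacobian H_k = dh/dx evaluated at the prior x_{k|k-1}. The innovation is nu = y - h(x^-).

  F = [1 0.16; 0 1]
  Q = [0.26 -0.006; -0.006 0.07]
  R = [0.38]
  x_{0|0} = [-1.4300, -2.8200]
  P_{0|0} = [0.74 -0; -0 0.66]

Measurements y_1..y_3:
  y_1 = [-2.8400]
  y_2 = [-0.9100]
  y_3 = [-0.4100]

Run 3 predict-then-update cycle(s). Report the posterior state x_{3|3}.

x_post = [0.0707, -0.0225]

step 1: x^-=[-1.8812, -2.8200]  P^-=[1.0169 0.0996; 0.0996 0.7300]  H_jac=[-0.5549 -0.8319]  S=[1.2903]  K=[-0.5016; -0.5135]  nu=[-6.2299]  x^+=[1.2435, 0.3789]  P^+=[0.6923 -0.2327; -0.2327 0.3898]
step 2: x^-=[1.3041, 0.3789]  P^-=[0.8878 -0.1763; -0.1763 0.4598]  H_jac=[0.9603 0.2790]  S=[1.1400]  K=[0.7047; -0.0360]  nu=[-2.2681]  x^+=[-0.2942, 0.4606]  P^+=[0.3217 -0.1474; -0.1474 0.4583]
step 3: x^-=[-0.2205, 0.4606]  P^-=[0.5463 -0.0801; -0.0801 0.5283]  H_jac=[-0.4318 0.9020]  S=[0.9740]  K=[-0.3163; 0.5247]  nu=[-0.9206]  x^+=[0.0707, -0.0225]  P^+=[0.4488 0.0816; 0.0816 0.2601]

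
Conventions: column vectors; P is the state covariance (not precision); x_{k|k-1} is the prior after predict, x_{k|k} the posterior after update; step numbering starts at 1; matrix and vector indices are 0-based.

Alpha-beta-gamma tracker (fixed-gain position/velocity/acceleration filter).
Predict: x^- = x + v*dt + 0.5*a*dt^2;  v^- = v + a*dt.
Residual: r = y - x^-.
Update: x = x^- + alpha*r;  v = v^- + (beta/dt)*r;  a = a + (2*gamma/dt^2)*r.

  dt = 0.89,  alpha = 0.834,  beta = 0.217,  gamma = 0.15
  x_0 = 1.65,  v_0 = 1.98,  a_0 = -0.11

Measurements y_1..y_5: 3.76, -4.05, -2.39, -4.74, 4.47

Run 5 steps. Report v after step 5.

step 1: x_pred=3.3686  r=0.3914  x^+=3.6950  v^+=1.9775  a^+=0.0382
step 2: x_pred=5.4702  r=-9.5202  x^+=-2.4697  v^+=-0.3097  a^+=-3.5674
step 3: x_pred=-4.1581  r=1.7681  x^+=-2.6835  v^+=-3.0536  a^+=-2.8978
step 4: x_pred=-6.5489  r=1.8089  x^+=-5.0403  v^+=-5.1916  a^+=-2.2127
step 5: x_pred=-10.5371  r=15.0071  x^+=1.9788  v^+=-3.5018  a^+=3.4711

v_post = -3.5018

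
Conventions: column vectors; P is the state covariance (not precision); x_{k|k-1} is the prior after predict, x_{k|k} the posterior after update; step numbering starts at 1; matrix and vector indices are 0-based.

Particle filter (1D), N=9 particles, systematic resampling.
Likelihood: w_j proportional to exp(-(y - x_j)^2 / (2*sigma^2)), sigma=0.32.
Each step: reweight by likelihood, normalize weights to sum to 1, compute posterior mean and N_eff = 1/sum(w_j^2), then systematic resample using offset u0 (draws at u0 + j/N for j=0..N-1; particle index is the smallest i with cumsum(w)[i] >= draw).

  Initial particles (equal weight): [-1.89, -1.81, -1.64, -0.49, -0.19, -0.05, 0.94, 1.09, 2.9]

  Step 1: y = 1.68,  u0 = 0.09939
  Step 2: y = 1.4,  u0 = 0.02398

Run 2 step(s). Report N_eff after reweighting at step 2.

N_eff = 8.6598

step 1: w=[0.0000, 0.0000, 0.0000, 0.0000, 0.0000, 0.0000, 0.2733, 0.7239, 0.0028]  mean=1.0540  Neff=1.6701  idx=[6, 6, 7, 7, 7, 7, 7, 7, 7]
step 2: w=[0.0699, 0.0699, 0.1229, 0.1229, 0.1229, 0.1229, 0.1229, 0.1229, 0.1229]  mean=1.0690  Neff=8.6598  idx=[0, 1, 2, 3, 4, 5, 6, 7, 8]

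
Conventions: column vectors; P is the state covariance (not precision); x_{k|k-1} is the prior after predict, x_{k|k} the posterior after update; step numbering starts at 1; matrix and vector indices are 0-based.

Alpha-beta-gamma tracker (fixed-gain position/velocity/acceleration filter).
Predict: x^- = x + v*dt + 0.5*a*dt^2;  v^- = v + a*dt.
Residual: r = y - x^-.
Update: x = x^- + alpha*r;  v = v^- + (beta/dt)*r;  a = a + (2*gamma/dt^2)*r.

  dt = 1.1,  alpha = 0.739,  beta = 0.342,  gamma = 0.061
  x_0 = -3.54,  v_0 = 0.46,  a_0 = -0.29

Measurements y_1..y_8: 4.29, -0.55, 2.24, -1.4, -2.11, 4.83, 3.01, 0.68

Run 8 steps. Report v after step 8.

v_post = -0.1653

step 1: x_pred=-3.2094  r=7.4994  x^+=2.3326  v^+=2.4726  a^+=0.4661
step 2: x_pred=5.3346  r=-5.8846  x^+=0.9859  v^+=1.1558  a^+=-0.1272
step 3: x_pred=2.1804  r=0.0596  x^+=2.2244  v^+=1.0345  a^+=-0.1212
step 4: x_pred=3.2891  r=-4.6891  x^+=-0.1762  v^+=-0.5567  a^+=-0.5939
step 5: x_pred=-1.1478  r=-0.9622  x^+=-1.8589  v^+=-1.5092  a^+=-0.6910
step 6: x_pred=-3.9370  r=8.7670  x^+=2.5418  v^+=0.4565  a^+=0.1930
step 7: x_pred=3.1608  r=-0.1508  x^+=3.0493  v^+=0.6219  a^+=0.1778
step 8: x_pred=3.8410  r=-3.1610  x^+=1.5050  v^+=-0.1653  a^+=-0.1409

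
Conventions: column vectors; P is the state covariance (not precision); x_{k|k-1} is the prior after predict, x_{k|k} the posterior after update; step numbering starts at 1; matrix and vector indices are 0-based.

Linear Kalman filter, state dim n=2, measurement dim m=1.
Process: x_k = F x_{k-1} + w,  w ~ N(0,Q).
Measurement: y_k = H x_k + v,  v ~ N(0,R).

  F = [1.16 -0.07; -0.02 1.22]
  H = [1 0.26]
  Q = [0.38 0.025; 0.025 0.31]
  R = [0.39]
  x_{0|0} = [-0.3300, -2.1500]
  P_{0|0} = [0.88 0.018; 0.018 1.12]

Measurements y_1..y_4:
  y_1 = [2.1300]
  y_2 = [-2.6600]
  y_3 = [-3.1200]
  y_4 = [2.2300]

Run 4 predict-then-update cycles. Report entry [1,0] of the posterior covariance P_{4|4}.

step 1: x^-=[-0.2323, -2.6164]  P^-=[1.5667 -0.0656; -0.0656 1.9765]  S=[2.0562]  K=[0.7536; 0.2180]  nu=[3.0426]  x^+=[2.0607, -1.9530]  P^+=[0.3988 -0.4034; -0.4034 1.8787]
step 2: x^-=[2.5271, -2.4239]  P^-=[0.9914 -0.7162; -0.7162 3.1262]  S=[1.2203]  K=[0.6598; 0.0792]  nu=[-4.5569]  x^+=[-0.4796, -2.7846]  P^+=[0.4601 -0.7799; -0.7799 3.1185]
step 3: x^-=[-0.3614, -3.3876]  P^-=[1.1411 -1.3569; -1.3569 4.9898]  S=[1.1628]  K=[0.6779; -0.0512]  nu=[-1.8778]  x^+=[-1.6344, -3.2915]  P^+=[0.6067 -1.3165; -1.3165 4.9868]
step 4: x^-=[-1.6655, -3.9830]  P^-=[1.4346 -2.2799; -2.2799 7.7968]  S=[1.1661]  K=[0.7219; -0.2168]  nu=[4.9311]  x^+=[1.8943, -5.0518]  P^+=[0.8269 -2.0975; -2.0975 7.7420]

P_post[1,0] = -2.0975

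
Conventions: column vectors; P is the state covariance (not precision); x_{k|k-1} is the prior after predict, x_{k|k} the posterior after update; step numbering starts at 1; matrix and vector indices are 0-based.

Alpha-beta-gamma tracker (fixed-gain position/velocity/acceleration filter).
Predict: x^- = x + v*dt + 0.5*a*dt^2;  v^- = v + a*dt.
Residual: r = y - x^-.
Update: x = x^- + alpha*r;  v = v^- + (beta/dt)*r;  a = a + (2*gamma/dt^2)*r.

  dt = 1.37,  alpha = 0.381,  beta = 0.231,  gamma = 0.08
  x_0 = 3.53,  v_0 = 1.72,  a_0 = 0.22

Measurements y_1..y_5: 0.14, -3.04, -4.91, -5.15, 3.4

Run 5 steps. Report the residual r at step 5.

step 1: x_pred=6.0929  r=-5.9529  x^+=3.8248  v^+=1.0177  a^+=-0.2875
step 2: x_pred=4.9493  r=-7.9893  x^+=1.9054  v^+=-0.7232  a^+=-0.9685
step 3: x_pred=0.0056  r=-4.9156  x^+=-1.8672  v^+=-2.8790  a^+=-1.3876
step 4: x_pred=-7.1136  r=1.9636  x^+=-6.3655  v^+=-4.4488  a^+=-1.2202
step 5: x_pred=-13.6054  r=17.0054  x^+=-7.1264  v^+=-3.2531  a^+=0.2295

resid = 17.0054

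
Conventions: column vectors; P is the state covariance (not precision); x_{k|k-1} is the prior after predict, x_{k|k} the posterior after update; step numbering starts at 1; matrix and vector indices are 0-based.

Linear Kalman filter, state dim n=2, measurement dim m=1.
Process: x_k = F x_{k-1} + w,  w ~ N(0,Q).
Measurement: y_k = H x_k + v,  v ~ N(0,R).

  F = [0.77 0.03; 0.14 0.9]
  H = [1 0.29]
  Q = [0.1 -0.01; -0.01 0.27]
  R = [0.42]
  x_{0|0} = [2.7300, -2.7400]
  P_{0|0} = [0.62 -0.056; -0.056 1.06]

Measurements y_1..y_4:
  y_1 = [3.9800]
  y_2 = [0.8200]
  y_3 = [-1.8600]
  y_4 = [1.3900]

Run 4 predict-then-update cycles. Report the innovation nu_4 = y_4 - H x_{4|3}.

innov = [1.3844]

step 1: x^-=[2.0199, -2.0838]  P^-=[0.4660 0.0464; 0.0464 1.1266]  S=[1.0076]  K=[0.4758; 0.3703]  nu=[2.5644]  x^+=[3.2400, -1.1342]  P^+=[0.2379 -0.1311; -0.1311 0.9885]
step 2: x^-=[2.4608, -0.5672]  P^-=[0.2359 -0.0491; -0.0491 1.0423]  S=[0.7150]  K=[0.3099; 0.3541]  nu=[-1.4763]  x^+=[2.0032, -1.0899]  P^+=[0.1672 -0.1276; -0.1276 0.9526]
step 3: x^-=[1.5098, -0.7004]  P^-=[0.1941 -0.0552; -0.0552 1.0128]  S=[0.6672]  K=[0.2669; 0.3575]  nu=[-3.1667]  x^+=[0.6647, -1.8324]  P^+=[0.1466 -0.1188; -0.1188 0.9275]
step 4: x^-=[0.4568, -1.5561]  P^-=[0.1822 -0.0520; -0.0520 0.9942]  S=[0.6557]  K=[0.2549; 0.3604]  nu=[1.3844]  x^+=[0.8098, -1.0571]  P^+=[0.1396 -0.1123; -0.1123 0.9090]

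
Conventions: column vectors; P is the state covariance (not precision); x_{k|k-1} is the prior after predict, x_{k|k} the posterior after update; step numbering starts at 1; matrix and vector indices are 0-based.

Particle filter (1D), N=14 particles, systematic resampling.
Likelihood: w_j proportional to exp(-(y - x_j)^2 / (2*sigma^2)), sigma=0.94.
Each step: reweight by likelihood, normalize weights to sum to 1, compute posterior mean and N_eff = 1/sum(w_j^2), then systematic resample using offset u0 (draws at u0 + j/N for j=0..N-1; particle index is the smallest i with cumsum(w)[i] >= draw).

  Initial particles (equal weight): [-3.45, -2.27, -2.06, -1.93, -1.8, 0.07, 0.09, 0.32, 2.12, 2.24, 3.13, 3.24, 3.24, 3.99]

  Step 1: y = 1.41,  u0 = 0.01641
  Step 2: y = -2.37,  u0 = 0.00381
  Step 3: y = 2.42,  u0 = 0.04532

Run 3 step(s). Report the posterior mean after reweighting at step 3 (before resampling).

post_mean = 0.1362

step 1: w=[0.0000, 0.0001, 0.0003, 0.0006, 0.0009, 0.1134, 0.1169, 0.1599, 0.2355, 0.2121, 0.0587, 0.0471, 0.0471, 0.0072]  mean=1.5582  Neff=6.2302  idx=[5, 5, 6, 6, 7, 7, 8, 8, 8, 9, 9, 9, 10, 11]
step 2: w=[0.2057, 0.2057, 0.1946, 0.1946, 0.0996, 0.0996, 0.0001, 0.0001, 0.0001, 0.0000, 0.0000, 0.0000, 0.0000, 0.0000]  mean=0.1282  Neff=5.5500  idx=[0, 0, 0, 1, 1, 1, 2, 2, 2, 3, 3, 3, 4, 5]
step 3: w=[0.0622, 0.0622, 0.0622, 0.0622, 0.0622, 0.0622, 0.0656, 0.0656, 0.0656, 0.0656, 0.0656, 0.0656, 0.1167, 0.1167]  mean=0.1362  Neff=13.1151  idx=[0, 1, 3, 4, 5, 6, 7, 8, 9, 10, 11, 12, 13, 13]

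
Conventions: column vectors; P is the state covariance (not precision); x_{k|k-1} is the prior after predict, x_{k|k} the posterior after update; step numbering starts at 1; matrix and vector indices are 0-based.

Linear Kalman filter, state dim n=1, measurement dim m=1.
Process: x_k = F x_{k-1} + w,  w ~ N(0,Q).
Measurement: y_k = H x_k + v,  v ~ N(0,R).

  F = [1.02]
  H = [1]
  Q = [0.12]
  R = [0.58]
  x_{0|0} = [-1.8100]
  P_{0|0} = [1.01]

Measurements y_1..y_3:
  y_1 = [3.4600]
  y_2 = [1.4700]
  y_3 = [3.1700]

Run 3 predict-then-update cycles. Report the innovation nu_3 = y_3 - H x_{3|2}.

step 1: x^-=[-1.8462]  P^-=[1.1708]  S=[1.7508]  K=[0.6687]  nu=[5.3062]  x^+=[1.7022]  P^+=[0.3879]
step 2: x^-=[1.7362]  P^-=[0.5235]  S=[1.1035]  K=[0.4744]  nu=[-0.2662]  x^+=[1.6099]  P^+=[0.2752]
step 3: x^-=[1.6421]  P^-=[0.4063]  S=[0.9863]  K=[0.4119]  nu=[1.5279]  x^+=[2.2715]  P^+=[0.2389]

innov = [1.5279]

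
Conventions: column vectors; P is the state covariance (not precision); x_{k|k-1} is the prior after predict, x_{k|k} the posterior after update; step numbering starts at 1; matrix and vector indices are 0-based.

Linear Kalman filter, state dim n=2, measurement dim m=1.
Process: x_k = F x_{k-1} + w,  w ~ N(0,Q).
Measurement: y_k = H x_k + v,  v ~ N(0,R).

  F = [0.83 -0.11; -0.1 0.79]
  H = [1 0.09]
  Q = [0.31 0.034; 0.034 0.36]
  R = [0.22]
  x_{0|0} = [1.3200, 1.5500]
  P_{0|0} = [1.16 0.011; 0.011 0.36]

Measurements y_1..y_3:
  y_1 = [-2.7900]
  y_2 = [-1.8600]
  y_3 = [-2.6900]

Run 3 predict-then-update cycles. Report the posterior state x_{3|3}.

x_post = [-2.4464, 1.1388]

step 1: x^-=[0.9251, 1.0925]  P^-=[1.1115 -0.0862; -0.0862 0.5945]  S=[1.3208]  K=[0.8357; -0.0248]  nu=[-3.8134]  x^+=[-2.2616, 1.1870]  P^+=[0.1891 -0.0589; -0.0589 0.5937]
step 2: x^-=[-2.0077, 1.1639]  P^-=[0.4582 -0.0726; -0.0726 0.7417]  S=[0.6712]  K=[0.6730; -0.0086]  nu=[0.0430]  x^+=[-1.9788, 1.1635]  P^+=[0.1542 -0.0687; -0.0687 0.7417]
step 3: x^-=[-1.7704, 1.1170]  P^-=[0.4378 -0.0890; -0.0890 0.8353]  S=[0.6485]  K=[0.6627; -0.0214]  nu=[-1.0201]  x^+=[-2.4464, 1.1388]  P^+=[0.1530 -0.0798; -0.0798 0.8350]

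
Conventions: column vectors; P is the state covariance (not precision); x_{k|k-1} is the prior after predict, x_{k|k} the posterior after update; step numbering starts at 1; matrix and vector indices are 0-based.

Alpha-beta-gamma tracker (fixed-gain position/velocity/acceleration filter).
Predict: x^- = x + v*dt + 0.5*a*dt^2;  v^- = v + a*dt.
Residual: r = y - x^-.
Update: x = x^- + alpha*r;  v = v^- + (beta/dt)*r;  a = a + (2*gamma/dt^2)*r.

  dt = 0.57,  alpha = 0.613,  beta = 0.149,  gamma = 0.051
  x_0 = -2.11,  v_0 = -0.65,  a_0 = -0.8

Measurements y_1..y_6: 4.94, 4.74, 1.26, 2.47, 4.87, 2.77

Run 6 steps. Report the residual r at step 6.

resid = -3.4756

step 1: x_pred=-2.6105  r=7.5505  x^+=2.0180  v^+=0.8677  a^+=1.5704
step 2: x_pred=2.7677  r=1.9723  x^+=3.9767  v^+=2.2784  a^+=2.1896
step 3: x_pred=5.6311  r=-4.3711  x^+=2.9516  v^+=2.3839  a^+=0.8173
step 4: x_pred=4.4432  r=-1.9732  x^+=3.2336  v^+=2.3339  a^+=0.1979
step 5: x_pred=4.5961  r=0.2739  x^+=4.7640  v^+=2.5183  a^+=0.2838
step 6: x_pred=6.2456  r=-3.4756  x^+=4.1150  v^+=1.7716  a^+=-0.8073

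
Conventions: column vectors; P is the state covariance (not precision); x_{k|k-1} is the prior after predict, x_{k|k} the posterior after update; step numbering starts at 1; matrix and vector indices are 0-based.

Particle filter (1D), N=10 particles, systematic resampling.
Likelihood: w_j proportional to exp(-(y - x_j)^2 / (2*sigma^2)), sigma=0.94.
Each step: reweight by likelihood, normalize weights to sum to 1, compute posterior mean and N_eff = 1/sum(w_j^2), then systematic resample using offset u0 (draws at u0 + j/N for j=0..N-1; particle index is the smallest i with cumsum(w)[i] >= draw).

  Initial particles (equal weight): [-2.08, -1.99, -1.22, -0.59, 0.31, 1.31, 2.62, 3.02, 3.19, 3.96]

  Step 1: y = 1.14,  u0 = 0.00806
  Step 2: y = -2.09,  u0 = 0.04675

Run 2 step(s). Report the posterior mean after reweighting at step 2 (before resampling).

step 1: w=[0.0012, 0.0016, 0.0177, 0.0759, 0.2795, 0.4060, 0.1195, 0.0559, 0.0383, 0.0046]  mean=1.1685  Neff=3.7327  idx=[2, 4, 4, 4, 5, 5, 5, 5, 6, 7]
step 2: w=[0.8434, 0.0497, 0.0497, 0.0497, 0.0019, 0.0019, 0.0019, 0.0019, 0.0000, 0.0000]  mean=-0.9729  Neff=1.3914  idx=[0, 0, 0, 0, 0, 0, 0, 0, 1, 3]

post_mean = -0.9729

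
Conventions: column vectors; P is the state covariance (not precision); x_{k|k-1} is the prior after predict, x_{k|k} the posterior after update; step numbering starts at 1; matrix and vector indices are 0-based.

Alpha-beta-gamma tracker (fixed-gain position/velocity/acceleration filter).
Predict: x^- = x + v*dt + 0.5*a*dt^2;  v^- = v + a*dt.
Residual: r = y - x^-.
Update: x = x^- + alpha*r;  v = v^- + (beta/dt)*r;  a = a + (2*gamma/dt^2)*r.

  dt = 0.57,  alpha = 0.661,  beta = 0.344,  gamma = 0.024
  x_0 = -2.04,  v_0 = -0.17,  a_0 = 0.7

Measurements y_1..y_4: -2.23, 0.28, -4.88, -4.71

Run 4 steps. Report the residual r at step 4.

step 1: x_pred=-2.0232  r=-0.2068  x^+=-2.1599  v^+=0.1042  a^+=0.6694
step 2: x_pred=-1.9918  r=2.2718  x^+=-0.4901  v^+=1.8568  a^+=1.0051
step 3: x_pred=0.7315  r=-5.6115  x^+=-2.9777  v^+=-0.9569  a^+=0.1760
step 4: x_pred=-3.4945  r=-1.2155  x^+=-4.2980  v^+=-1.5901  a^+=-0.0035

resid = -1.2155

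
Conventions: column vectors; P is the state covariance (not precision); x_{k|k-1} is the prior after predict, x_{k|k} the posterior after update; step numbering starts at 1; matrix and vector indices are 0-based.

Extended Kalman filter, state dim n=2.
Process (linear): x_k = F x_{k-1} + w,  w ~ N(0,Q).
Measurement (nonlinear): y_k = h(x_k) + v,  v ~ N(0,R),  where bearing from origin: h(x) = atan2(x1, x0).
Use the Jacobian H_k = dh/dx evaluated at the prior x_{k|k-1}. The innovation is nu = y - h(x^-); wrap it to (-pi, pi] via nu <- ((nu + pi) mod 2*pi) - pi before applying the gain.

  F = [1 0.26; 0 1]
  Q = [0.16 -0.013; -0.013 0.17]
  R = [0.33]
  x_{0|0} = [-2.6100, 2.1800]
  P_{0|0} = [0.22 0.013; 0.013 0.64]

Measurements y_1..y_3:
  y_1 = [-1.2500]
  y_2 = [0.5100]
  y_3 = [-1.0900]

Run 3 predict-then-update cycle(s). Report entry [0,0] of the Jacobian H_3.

H_jac[0,0] = -0.3099

step 1: x^-=[-2.0432, 2.1800]  P^-=[0.4300 0.1664; 0.1664 0.8100]  H_jac=[-0.2442 -0.2289]  S=[0.4167]  K=[-0.3434; -0.5424]  nu=[2.7094]  x^+=[-2.9737, 0.7103]  P^+=[0.3809 0.0888; 0.0888 0.6874]
step 2: x^-=[-2.7890, 0.7103]  P^-=[0.6335 0.2545; 0.2545 0.8574]  H_jac=[-0.0858 -0.3367]  S=[0.4466]  K=[-0.3135; -0.6954]  nu=[-2.3822]  x^+=[-2.0420, 2.3668]  P^+=[0.5896 0.1571; 0.1571 0.6415]
step 3: x^-=[-1.4267, 2.3668]  P^-=[0.8747 0.3109; 0.3109 0.8115]  H_jac=[-0.3099 -0.1868]  S=[0.4783]  K=[-0.6881; -0.5184]  nu=[3.0799]  x^+=[-3.5461, 0.7703]  P^+=[0.6482 0.1403; 0.1403 0.6829]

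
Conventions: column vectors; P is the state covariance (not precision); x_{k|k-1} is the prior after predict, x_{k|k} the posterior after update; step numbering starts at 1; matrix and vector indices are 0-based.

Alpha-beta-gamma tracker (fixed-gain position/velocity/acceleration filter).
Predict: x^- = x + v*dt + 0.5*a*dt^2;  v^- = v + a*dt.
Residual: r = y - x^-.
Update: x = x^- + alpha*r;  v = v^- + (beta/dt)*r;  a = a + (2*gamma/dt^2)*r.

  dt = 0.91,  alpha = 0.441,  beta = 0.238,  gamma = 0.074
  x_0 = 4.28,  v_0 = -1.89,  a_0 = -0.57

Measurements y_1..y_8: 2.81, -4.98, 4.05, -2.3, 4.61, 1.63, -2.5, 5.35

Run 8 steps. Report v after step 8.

v_post = 4.2309

step 1: x_pred=2.3241  r=0.4859  x^+=2.5384  v^+=-2.2816  a^+=-0.4832
step 2: x_pred=0.2621  r=-5.2421  x^+=-2.0497  v^+=-4.0923  a^+=-1.4200
step 3: x_pred=-6.3616  r=10.4116  x^+=-1.7701  v^+=-2.6615  a^+=0.4408
step 4: x_pred=-4.0095  r=1.7095  x^+=-3.2556  v^+=-1.8133  a^+=0.7463
step 5: x_pred=-4.5967  r=9.2067  x^+=-0.5365  v^+=1.2738  a^+=2.3917
step 6: x_pred=1.6129  r=0.0171  x^+=1.6204  v^+=3.4547  a^+=2.3948
step 7: x_pred=5.7558  r=-8.2558  x^+=2.1150  v^+=3.4748  a^+=0.9193
step 8: x_pred=5.6577  r=-0.3077  x^+=5.5220  v^+=4.2309  a^+=0.8643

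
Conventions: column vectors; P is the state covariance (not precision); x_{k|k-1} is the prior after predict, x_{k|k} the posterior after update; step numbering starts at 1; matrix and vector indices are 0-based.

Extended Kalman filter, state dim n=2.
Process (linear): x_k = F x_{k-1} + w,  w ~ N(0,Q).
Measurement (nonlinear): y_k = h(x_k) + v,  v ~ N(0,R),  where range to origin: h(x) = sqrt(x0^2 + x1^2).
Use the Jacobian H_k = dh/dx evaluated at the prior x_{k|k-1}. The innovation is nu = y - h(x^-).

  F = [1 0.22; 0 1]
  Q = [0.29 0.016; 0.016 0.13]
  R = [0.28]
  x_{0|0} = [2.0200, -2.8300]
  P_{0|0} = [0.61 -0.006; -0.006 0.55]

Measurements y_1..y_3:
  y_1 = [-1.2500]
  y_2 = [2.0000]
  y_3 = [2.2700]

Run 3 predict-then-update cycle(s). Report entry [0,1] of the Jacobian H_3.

H_jac[0,1] = -0.5506

step 1: x^-=[1.3974, -2.8300]  P^-=[0.9240 0.1310; 0.1310 0.6800]  H_jac=[0.4427 -0.8966]  S=[0.9038]  K=[0.3227; -0.6104]  nu=[-4.4062]  x^+=[-0.0243, -0.1403]  P^+=[0.8299 0.3090; 0.3090 0.3432]
step 2: x^-=[-0.0552, -0.1403]  P^-=[1.2725 0.4005; 0.4005 0.4732]  H_jac=[-0.3661 -0.9306]  S=[1.1332]  K=[-0.7400; -0.5180]  nu=[1.8492]  x^+=[-1.4236, -1.0982]  P^+=[0.6520 -0.0338; -0.0338 0.1692]
step 3: x^-=[-1.6652, -1.0982]  P^-=[0.9353 0.0194; 0.0194 0.2992]  H_jac=[-0.8348 -0.5506]  S=[1.0403]  K=[-0.7608; -0.1739]  nu=[0.2753]  x^+=[-1.8746, -1.1461]  P^+=[0.3332 -0.1182; -0.1182 0.2677]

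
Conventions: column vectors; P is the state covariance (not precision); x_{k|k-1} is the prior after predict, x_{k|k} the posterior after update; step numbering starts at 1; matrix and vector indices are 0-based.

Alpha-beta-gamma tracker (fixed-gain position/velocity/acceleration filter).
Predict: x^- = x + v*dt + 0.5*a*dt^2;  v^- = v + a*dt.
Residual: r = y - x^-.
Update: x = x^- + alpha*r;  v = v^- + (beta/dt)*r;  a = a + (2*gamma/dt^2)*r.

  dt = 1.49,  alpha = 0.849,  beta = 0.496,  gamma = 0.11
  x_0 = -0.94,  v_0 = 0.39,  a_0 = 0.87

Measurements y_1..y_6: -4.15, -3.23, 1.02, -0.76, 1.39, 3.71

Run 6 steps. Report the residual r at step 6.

step 1: x_pred=0.6068  r=-4.7568  x^+=-3.4317  v^+=0.1028  a^+=0.3986
step 2: x_pred=-2.8360  r=-0.3940  x^+=-3.1705  v^+=0.5656  a^+=0.3596
step 3: x_pred=-1.9286  r=2.9486  x^+=0.5748  v^+=2.0829  a^+=0.6518
step 4: x_pred=4.4018  r=-5.1618  x^+=0.0194  v^+=1.3358  a^+=0.1403
step 5: x_pred=2.1654  r=-0.7754  x^+=1.5071  v^+=1.2866  a^+=0.0634
step 6: x_pred=3.4946  r=0.2154  x^+=3.6775  v^+=1.4528  a^+=0.0848

resid = 0.2154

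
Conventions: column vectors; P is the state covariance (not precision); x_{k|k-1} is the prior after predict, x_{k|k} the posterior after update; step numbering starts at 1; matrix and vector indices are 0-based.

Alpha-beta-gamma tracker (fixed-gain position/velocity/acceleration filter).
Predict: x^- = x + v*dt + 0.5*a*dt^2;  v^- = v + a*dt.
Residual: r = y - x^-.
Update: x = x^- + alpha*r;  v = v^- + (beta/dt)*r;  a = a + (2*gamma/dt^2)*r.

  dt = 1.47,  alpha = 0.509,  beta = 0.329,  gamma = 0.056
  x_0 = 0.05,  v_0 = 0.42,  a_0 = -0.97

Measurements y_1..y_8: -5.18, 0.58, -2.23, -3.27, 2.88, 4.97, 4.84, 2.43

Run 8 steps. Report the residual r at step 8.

resid = -8.2873

step 1: x_pred=-0.3806  r=-4.7994  x^+=-2.8235  v^+=-2.0800  a^+=-1.2188
step 2: x_pred=-7.1980  r=7.7780  x^+=-3.2390  v^+=-2.1308  a^+=-0.8156
step 3: x_pred=-7.2525  r=5.0225  x^+=-4.6961  v^+=-2.2057  a^+=-0.5553
step 4: x_pred=-8.5384  r=5.2684  x^+=-5.8568  v^+=-1.8429  a^+=-0.2822
step 5: x_pred=-8.8707  r=11.7507  x^+=-2.8896  v^+=0.3722  a^+=0.3268
step 6: x_pred=-1.9894  r=6.9594  x^+=1.5529  v^+=2.4102  a^+=0.6875
step 7: x_pred=5.8387  r=-0.9987  x^+=5.3304  v^+=3.1973  a^+=0.6358
step 8: x_pred=10.7173  r=-8.2873  x^+=6.4991  v^+=2.2771  a^+=0.2062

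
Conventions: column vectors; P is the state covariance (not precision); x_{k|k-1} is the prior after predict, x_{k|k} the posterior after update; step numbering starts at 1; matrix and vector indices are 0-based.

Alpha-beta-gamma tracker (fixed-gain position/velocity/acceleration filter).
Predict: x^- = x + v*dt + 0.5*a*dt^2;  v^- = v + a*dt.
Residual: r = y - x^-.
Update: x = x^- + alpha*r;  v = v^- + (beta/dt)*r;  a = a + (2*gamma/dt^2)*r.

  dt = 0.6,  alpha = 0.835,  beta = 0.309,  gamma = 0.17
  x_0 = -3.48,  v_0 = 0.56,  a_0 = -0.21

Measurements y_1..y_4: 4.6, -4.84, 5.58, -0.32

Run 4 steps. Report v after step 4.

v_post = 1.8085

step 1: x_pred=-3.1818  r=7.7818  x^+=3.3160  v^+=4.4416  a^+=7.1395
step 2: x_pred=7.2661  r=-12.1061  x^+=-2.8425  v^+=2.4907  a^+=-4.2940
step 3: x_pred=-2.1210  r=7.7010  x^+=4.3093  v^+=3.8803  a^+=2.9791
step 4: x_pred=7.1737  r=-7.4937  x^+=0.9165  v^+=1.8085  a^+=-4.0983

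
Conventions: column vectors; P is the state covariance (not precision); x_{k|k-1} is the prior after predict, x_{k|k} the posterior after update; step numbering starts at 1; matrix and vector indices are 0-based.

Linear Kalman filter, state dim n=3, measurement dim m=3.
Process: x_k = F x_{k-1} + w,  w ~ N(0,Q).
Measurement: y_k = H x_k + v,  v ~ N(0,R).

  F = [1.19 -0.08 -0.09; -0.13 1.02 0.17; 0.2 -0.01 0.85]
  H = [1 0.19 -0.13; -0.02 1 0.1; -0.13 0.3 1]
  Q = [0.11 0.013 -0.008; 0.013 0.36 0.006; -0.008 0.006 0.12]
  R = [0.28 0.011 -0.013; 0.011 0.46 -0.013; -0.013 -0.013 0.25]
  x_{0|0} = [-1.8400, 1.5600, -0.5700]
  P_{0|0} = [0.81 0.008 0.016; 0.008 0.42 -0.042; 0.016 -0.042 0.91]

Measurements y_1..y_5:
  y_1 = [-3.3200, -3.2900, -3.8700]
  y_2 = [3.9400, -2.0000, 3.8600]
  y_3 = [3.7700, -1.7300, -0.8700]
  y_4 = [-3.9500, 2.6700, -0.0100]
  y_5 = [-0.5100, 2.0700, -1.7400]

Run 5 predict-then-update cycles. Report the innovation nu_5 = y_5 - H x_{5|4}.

step 1: x^-=[-2.2631, 1.7335, -0.8681]  P^-=[1.2615 -0.1429 0.1340; -0.1429 0.8196 0.0762; 0.1340 0.0762 0.8160]  S=[1.4920 -0.0062 -0.1279; -0.0062 1.3087 0.4113; -0.1279 0.4113 1.1832]  K=[0.8215 -0.1380 0.0752; 0.0111 0.6101 0.0771; 0.0917 -0.1149 0.7442]  nu=[-1.4991, -4.9820, -3.8162]  x^+=[-3.0943, -1.6167, -3.2732]  P^+=[0.2459 -0.0564 0.0588; -0.0564 0.2869 -0.0822; 0.0588 -0.0822 0.2186]
step 2: x^-=[-3.2583, -1.8032, -3.3849]  P^-=[0.4588 -0.0996 0.0995; -0.0996 0.6528 -0.0589; 0.0995 -0.0589 0.3094]  S=[0.7068 0.0394 -0.0108; 0.0394 1.1078 0.1645; -0.0108 0.1645 0.5725]  K=[0.6117 -0.1204 0.0636; 0.0151 0.5706 0.0980; 0.0819 -0.1071 0.5194]  nu=[7.1008, 0.0766, 7.3623]  x^+=[1.5444, -0.9302, 1.0125]  P^+=[0.1851 -0.0506 0.0488; -0.0506 0.2673 -0.0699; 0.0488 -0.0699 0.1575]
step 3: x^-=[1.8211, -0.9774, 1.1788]  P^-=[0.3733 -0.0840 0.0788; -0.0840 0.6329 -0.0534; 0.0788 -0.0534 0.2592]  S=[0.6307 0.0507 -0.0102; 0.0507 1.0880 0.1576; -0.0102 0.1576 0.5265]  K=[0.5600 -0.1107 0.0536; 0.0251 0.5608 0.1126; 0.0710 -0.0986 0.4733]  nu=[2.2879, -0.8340, -1.5189]  x^+=[3.1133, -1.5587, 0.7046]  P^+=[0.1694 -0.0464 0.0435; -0.0464 0.2623 -0.0642; 0.0435 -0.0642 0.1436]
step 4: x^-=[3.7662, -1.8748, 1.2372]  P^-=[0.3513 -0.0776 0.0704; -0.0776 0.6280 -0.0487; 0.0704 -0.0487 0.2466]  S=[0.6128 0.0554 -0.0121; 0.0554 1.0837 0.1590; -0.0121 0.1590 0.5176]  K=[0.5449 -0.1065 0.0482; 0.0304 0.5575 0.1188; 0.0650 -0.0945 0.4611]  nu=[-7.1991, 4.4964, -0.1951]  x^+=[-0.6450, 0.3899, 0.2540]  P^+=[0.1646 -0.0444 0.0411; -0.0444 0.2605 -0.0619; 0.0411 -0.0619 0.1396]
step 5: x^-=[-0.8216, 0.5247, 0.0830]  P^-=[0.3446 -0.0750 0.0669; -0.0750 0.6264 -0.0466; 0.0669 -0.0466 0.2426]  S=[0.6077 0.0573 -0.0133; 0.0573 1.0824 0.1601; -0.0133 0.1601 0.5153]  K=[0.5402 -0.1048 0.0457; 0.0326 0.5561 0.1212; 0.0624 -0.0928 0.4573]  nu=[0.2227, 1.5205, -2.0872]  x^+=[-0.9561, 1.1246, -0.9986]  P^+=[0.1630 -0.0436 0.0400; -0.0436 0.2598 -0.0610; 0.0400 -0.0610 0.1382]

innov = [0.2227, 1.5205, -2.0872]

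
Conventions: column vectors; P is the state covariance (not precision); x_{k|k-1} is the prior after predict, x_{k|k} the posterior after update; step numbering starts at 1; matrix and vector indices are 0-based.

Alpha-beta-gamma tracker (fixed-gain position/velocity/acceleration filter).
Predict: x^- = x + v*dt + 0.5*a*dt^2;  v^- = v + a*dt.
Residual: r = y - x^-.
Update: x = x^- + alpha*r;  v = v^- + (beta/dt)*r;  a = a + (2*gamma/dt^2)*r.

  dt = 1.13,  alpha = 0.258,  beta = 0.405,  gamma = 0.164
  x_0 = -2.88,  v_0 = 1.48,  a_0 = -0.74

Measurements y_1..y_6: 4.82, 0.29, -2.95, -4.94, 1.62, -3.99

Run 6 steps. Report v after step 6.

step 1: x_pred=-1.6801  r=6.5001  x^+=-0.0030  v^+=2.9735  a^+=0.9297
step 2: x_pred=3.9505  r=-3.6605  x^+=3.0061  v^+=2.7120  a^+=-0.0106
step 3: x_pred=6.0640  r=-9.0140  x^+=3.7384  v^+=-0.5306  a^+=-2.3260
step 4: x_pred=1.6537  r=-6.5937  x^+=-0.0475  v^+=-5.5223  a^+=-4.0198
step 5: x_pred=-8.8541  r=10.4741  x^+=-6.1517  v^+=-6.3106  a^+=-1.3293
step 6: x_pred=-14.1315  r=10.1415  x^+=-11.5150  v^+=-4.1780  a^+=1.2758

v_post = -4.1780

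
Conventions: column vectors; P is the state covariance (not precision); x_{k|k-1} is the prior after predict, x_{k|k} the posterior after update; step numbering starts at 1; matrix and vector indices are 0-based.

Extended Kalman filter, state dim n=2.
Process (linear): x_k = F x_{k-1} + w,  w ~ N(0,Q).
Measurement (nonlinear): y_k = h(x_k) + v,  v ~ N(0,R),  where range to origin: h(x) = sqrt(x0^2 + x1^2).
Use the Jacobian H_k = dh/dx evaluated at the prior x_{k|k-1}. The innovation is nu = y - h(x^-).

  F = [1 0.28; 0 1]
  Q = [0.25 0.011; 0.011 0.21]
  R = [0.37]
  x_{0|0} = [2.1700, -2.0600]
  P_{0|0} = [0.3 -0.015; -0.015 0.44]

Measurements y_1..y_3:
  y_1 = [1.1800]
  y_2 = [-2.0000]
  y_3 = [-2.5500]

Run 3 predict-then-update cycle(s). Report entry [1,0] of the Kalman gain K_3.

K[1,0] = 0.5014

step 1: x^-=[1.5932, -2.0600]  P^-=[0.5761 0.1192; 0.1192 0.6500]  H_jac=[0.6118 -0.7910]  S=[0.8770]  K=[0.2944; -0.5031]  nu=[-1.4242]  x^+=[1.1740, -1.3434]  P^+=[0.5001 0.2491; 0.2491 0.4280]
step 2: x^-=[0.7978, -1.3434]  P^-=[0.9231 0.3799; 0.3799 0.6380]  H_jac=[0.5106 -0.8598]  S=[0.7487]  K=[0.1933; -0.4735]  nu=[-3.5625]  x^+=[0.1093, 0.3435]  P^+=[0.8952 0.4484; 0.4484 0.4701]
step 3: x^-=[0.2055, 0.3435]  P^-=[1.4332 0.5911; 0.5911 0.6801]  H_jac=[0.5134 0.8582]  S=[1.7694]  K=[0.7025; 0.5014]  nu=[-2.9503]  x^+=[-1.8671, -1.1356]  P^+=[0.5600 -0.0321; -0.0321 0.2354]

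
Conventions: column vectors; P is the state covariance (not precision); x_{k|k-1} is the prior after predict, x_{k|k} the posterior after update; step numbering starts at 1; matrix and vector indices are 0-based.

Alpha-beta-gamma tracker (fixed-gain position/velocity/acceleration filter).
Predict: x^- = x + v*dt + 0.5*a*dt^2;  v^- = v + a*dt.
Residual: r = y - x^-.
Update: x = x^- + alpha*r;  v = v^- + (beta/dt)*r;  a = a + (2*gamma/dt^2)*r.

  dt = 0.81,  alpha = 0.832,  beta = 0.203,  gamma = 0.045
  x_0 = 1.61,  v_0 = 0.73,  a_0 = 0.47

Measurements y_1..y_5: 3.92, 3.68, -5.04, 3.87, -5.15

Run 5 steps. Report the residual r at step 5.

step 1: x_pred=2.3555  r=1.5645  x^+=3.6572  v^+=1.5028  a^+=0.6846
step 2: x_pred=5.0990  r=-1.4190  x^+=3.9184  v^+=1.7017  a^+=0.4900
step 3: x_pred=5.4575  r=-10.4975  x^+=-3.2764  v^+=-0.5323  a^+=-0.9500
step 4: x_pred=-4.0192  r=7.8892  x^+=2.5446  v^+=0.6754  a^+=0.1322
step 5: x_pred=3.1350  r=-8.2850  x^+=-3.7581  v^+=-1.2939  a^+=-1.0043

resid = -8.2850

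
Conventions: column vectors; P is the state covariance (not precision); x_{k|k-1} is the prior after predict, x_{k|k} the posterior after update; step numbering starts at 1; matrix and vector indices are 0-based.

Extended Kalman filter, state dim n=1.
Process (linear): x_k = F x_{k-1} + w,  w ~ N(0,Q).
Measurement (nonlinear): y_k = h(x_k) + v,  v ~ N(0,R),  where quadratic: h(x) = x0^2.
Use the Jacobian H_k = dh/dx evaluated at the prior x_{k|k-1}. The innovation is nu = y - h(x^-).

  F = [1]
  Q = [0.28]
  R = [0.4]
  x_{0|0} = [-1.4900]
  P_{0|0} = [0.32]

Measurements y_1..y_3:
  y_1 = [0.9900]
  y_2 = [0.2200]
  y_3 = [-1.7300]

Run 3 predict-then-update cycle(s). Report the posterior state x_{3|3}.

step 1: x^-=[-1.4900]  P^-=[0.6000]  H_jac=[-2.9800]  S=[5.7282]  K=[-0.3121]  nu=[-1.2301]  x^+=[-1.1060]  P^+=[0.0419]
step 2: x^-=[-1.1060]  P^-=[0.3219]  H_jac=[-2.2121]  S=[1.9751]  K=[-0.3605]  nu=[-1.0033]  x^+=[-0.7443]  P^+=[0.0652]
step 3: x^-=[-0.7443]  P^-=[0.3452]  H_jac=[-1.4887]  S=[1.1650]  K=[-0.4411]  nu=[-2.2840]  x^+=[0.2632]  P^+=[0.1185]

x_post = [0.2632]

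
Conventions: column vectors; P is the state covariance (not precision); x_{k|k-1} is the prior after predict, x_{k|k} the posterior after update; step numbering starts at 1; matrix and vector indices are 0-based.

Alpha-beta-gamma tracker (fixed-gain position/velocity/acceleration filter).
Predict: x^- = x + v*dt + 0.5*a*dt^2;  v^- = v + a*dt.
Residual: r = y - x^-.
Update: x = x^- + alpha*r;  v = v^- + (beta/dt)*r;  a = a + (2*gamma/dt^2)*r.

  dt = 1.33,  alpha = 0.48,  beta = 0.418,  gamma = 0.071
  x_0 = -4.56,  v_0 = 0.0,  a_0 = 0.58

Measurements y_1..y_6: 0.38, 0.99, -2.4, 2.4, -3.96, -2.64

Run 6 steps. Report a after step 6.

a_post = -0.7514

step 1: x_pred=-4.0470  r=4.4270  x^+=-1.9220  v^+=2.1627  a^+=0.9354
step 2: x_pred=1.7817  r=-0.7917  x^+=1.4017  v^+=3.1580  a^+=0.8718
step 3: x_pred=6.3729  r=-8.7729  x^+=2.1619  v^+=1.5603  a^+=0.1676
step 4: x_pred=4.3853  r=-1.9853  x^+=3.4324  v^+=1.1592  a^+=0.0082
step 5: x_pred=4.9814  r=-8.9414  x^+=0.6895  v^+=-1.6400  a^+=-0.7096
step 6: x_pred=-2.1193  r=-0.5207  x^+=-2.3692  v^+=-2.7474  a^+=-0.7514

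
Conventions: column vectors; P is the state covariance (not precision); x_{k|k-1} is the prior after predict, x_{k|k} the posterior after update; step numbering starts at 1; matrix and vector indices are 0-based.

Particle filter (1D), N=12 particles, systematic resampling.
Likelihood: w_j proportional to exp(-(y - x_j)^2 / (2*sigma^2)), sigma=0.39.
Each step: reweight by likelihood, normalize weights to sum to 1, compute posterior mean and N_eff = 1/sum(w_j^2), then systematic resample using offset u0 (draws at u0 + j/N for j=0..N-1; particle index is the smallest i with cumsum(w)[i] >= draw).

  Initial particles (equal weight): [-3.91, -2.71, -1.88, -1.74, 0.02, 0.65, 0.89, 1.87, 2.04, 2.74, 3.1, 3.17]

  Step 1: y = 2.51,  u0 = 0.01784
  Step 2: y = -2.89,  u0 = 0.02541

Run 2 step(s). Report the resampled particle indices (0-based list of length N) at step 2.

resampled_idx = [0, 0, 0, 0, 0, 0, 1, 1, 1, 1, 1, 1]

step 1: w=[0.0000, 0.0000, 0.0000, 0.0000, 0.0000, 0.0000, 0.0001, 0.1215, 0.2259, 0.3924, 0.1487, 0.1115]  mean=2.5775  Neff=3.9328  idx=[7, 7, 8, 8, 9, 9, 9, 9, 9, 10, 10, 11]
step 2: w=[0.4978, 0.4978, 0.0022, 0.0022, 0.0000, 0.0000, 0.0000, 0.0000, 0.0000, 0.0000, 0.0000, 0.0000]  mean=1.8708  Neff=2.0178  idx=[0, 0, 0, 0, 0, 0, 1, 1, 1, 1, 1, 1]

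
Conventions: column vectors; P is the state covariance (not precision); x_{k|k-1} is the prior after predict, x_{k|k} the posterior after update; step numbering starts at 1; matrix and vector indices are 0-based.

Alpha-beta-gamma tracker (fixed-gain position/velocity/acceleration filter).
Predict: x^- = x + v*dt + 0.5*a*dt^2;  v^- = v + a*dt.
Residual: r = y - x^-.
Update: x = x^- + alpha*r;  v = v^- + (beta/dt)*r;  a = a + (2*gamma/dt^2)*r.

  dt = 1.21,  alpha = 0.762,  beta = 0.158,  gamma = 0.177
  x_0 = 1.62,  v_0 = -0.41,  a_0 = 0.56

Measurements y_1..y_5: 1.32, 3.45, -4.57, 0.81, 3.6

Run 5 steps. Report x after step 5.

step 1: x_pred=1.5338  r=-0.2138  x^+=1.3709  v^+=0.2397  a^+=0.5083
step 2: x_pred=2.0330  r=1.4170  x^+=3.1128  v^+=1.0397  a^+=0.8509
step 3: x_pred=4.9937  r=-9.5637  x^+=-2.2938  v^+=0.8205  a^+=-1.4615
step 4: x_pred=-2.3709  r=3.1809  x^+=0.0530  v^+=-0.5325  a^+=-0.6924
step 5: x_pred=-1.0983  r=4.6983  x^+=2.4818  v^+=-0.7568  a^+=0.4436

x_post = 2.4818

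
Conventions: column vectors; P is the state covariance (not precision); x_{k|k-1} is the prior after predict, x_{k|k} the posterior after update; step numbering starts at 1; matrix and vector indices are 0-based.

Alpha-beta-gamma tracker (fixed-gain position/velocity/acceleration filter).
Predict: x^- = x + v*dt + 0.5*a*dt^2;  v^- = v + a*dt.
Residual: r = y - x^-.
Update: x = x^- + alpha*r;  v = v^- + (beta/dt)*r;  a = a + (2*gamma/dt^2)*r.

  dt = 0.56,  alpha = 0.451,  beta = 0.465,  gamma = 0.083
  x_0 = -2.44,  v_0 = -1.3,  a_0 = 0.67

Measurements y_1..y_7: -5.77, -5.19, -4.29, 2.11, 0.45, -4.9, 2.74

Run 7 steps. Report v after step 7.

v_post = 0.7135

step 1: x_pred=-3.0629  r=-2.7071  x^+=-4.2838  v^+=-3.1726  a^+=-0.7629
step 2: x_pred=-6.1801  r=0.9901  x^+=-5.7336  v^+=-2.7777  a^+=-0.2388
step 3: x_pred=-7.3265  r=3.0365  x^+=-5.9571  v^+=-0.3900  a^+=1.3685
step 4: x_pred=-5.9609  r=8.0709  x^+=-2.3209  v^+=7.0781  a^+=5.6407
step 5: x_pred=2.5273  r=-2.0773  x^+=1.5904  v^+=8.5120  a^+=4.5412
step 6: x_pred=7.0692  r=-11.9692  x^+=1.6711  v^+=1.1164  a^+=-1.7946
step 7: x_pred=2.0149  r=0.7251  x^+=2.3419  v^+=0.7135  a^+=-1.4107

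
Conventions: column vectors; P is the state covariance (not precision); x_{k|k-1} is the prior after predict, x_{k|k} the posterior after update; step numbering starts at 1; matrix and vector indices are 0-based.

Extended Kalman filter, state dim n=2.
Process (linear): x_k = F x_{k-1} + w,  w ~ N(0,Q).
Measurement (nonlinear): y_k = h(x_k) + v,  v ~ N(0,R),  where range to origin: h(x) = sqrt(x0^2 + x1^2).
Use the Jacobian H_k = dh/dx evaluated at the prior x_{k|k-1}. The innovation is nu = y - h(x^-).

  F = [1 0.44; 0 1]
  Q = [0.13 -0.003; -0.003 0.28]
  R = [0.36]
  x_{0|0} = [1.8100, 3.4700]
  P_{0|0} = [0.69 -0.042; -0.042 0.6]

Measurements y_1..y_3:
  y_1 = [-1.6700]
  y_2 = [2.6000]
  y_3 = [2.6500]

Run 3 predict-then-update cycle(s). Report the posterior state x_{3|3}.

x_post = [-2.2014, -0.4504]

step 1: x^-=[3.3368, 3.4700]  P^-=[0.8992 0.2190; 0.2190 0.8800]  H_jac=[0.6931 0.7208]  S=[1.4681]  K=[0.5321; 0.5355]  nu=[-6.4841]  x^+=[-0.1132, -0.0020]  P^+=[0.4836 -0.1993; -0.1993 0.4591]
step 2: x^-=[-0.1141, -0.0020]  P^-=[0.5271 -0.0003; -0.0003 0.7391]  H_jac=[-0.9998 -0.0179]  S=[0.8872]  K=[-0.5940; -0.0146]  nu=[2.4858]  x^+=[-1.5908, -0.0383]  P^+=[0.2140 -0.0080; -0.0080 0.7389]
step 3: x^-=[-1.6077, -0.0383]  P^-=[0.4801 0.3141; 0.3141 1.0189]  H_jac=[-0.9997 -0.0238]  S=[0.8553]  K=[-0.5698; -0.3955]  nu=[1.0419]  x^+=[-2.2014, -0.4504]  P^+=[0.2023 0.1213; 0.1213 0.8851]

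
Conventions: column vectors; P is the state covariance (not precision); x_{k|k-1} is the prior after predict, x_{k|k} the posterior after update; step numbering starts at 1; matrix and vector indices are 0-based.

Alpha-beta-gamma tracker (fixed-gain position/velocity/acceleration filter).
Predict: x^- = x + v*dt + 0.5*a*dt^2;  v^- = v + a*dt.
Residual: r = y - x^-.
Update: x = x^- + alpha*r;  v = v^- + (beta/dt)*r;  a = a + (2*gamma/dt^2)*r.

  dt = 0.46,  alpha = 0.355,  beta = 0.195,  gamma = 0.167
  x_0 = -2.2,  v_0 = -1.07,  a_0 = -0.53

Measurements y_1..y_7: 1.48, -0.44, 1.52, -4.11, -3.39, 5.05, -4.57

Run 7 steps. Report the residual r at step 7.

resid = -0.6731

step 1: x_pred=-2.7483  r=4.2283  x^+=-1.2472  v^+=0.4786  a^+=6.1441
step 2: x_pred=-0.3770  r=-0.0630  x^+=-0.3994  v^+=3.2782  a^+=6.0447
step 3: x_pred=1.7481  r=-0.2281  x^+=1.6671  v^+=5.9621  a^+=5.6846
step 4: x_pred=5.0111  r=-9.1211  x^+=1.7731  v^+=4.7104  a^+=-8.7126
step 5: x_pred=3.0181  r=-6.4081  x^+=0.7432  v^+=-2.0139  a^+=-18.8276
step 6: x_pred=-2.1751  r=7.2251  x^+=0.3898  v^+=-7.6117  a^+=-7.4231
step 7: x_pred=-3.8969  r=-0.6731  x^+=-4.1359  v^+=-11.3117  a^+=-8.4855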